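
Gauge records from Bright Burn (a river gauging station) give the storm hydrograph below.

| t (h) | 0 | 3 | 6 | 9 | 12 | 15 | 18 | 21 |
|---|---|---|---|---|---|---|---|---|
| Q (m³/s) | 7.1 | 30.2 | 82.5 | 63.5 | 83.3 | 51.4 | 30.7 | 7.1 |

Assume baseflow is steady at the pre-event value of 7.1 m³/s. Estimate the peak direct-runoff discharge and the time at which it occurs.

Q_p = 76.2 m³/s at t = 12 h

Subtracting baseflow gives direct-runoff ordinates: 0.0, 23.1, 75.4, 56.4, 76.2, 44.3, 23.6, 0.0 m³/s.
The maximum is 76.2 m³/s, occurring at the reading for t = 12 h.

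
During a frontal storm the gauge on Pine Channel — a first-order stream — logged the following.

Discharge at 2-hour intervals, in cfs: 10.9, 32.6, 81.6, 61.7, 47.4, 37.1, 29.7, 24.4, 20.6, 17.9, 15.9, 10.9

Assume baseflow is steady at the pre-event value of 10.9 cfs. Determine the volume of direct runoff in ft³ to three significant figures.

Direct-runoff ordinates (Q − Q_b): 0.0, 21.7, 70.7, 50.8, 36.5, 26.2, 18.8, 13.5, 9.7, 7.0, 5.0, 0.0 cfs.
ΣQ_DR = 259.9 cfs.
With Δt = 2 h = 7200 s, V = ΣQ_DR · Δt = 259.9 × 7200 = 1.87 × 10^6 ft³.

V ≈ 1.87 × 10^6 ft³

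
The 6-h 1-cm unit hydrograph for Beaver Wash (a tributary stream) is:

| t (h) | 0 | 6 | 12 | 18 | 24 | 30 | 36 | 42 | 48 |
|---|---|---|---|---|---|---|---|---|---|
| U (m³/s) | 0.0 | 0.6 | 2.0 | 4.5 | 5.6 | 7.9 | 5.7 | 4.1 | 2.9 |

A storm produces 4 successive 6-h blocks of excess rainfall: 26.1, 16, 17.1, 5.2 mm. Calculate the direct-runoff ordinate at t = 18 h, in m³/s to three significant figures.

Q ≈ 16.0 m³/s

By discrete convolution, Q_j = Σ (P_i / 10 mm) · U_{j−i}.
At t = 18 h (j=3): Q = (26.1/10)·4.5 + (16/10)·2.0 + (17.1/10)·0.6 + (5.2/10)·0.0 = 16.0 m³/s.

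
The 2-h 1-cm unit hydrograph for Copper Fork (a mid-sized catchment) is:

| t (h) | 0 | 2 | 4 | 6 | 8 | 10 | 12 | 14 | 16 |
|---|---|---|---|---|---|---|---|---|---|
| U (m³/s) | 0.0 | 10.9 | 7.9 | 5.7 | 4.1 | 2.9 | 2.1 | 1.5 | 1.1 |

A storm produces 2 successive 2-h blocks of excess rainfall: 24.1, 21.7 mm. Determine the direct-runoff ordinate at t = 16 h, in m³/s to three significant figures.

By discrete convolution, Q_j = Σ (P_i / 10 mm) · U_{j−i}.
At t = 16 h (j=8): Q = (24.1/10)·1.1 + (21.7/10)·1.5 = 5.91 m³/s.

Q ≈ 5.91 m³/s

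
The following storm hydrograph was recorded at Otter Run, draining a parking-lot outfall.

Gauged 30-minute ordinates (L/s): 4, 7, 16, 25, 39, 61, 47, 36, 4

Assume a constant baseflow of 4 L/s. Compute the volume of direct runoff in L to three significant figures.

V ≈ 3.65 × 10^5 L

Direct-runoff ordinates (Q − Q_b): 0.0, 3.0, 12.0, 21.0, 35.0, 57.0, 43.0, 32.0, 0.0 L/s.
ΣQ_DR = 203.0 L/s.
With Δt = 0.5 h = 1800 s, V = ΣQ_DR · Δt = 203.0 × 1800 = 3.65 × 10^5 L.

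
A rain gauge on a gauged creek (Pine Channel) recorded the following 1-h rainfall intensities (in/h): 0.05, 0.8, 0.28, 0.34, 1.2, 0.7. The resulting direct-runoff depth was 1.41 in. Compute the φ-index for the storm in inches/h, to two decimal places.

φ ≈ 0.43 in/h

Only the 3 blocks with intensity above φ contribute runoff: 0.8, 1.2, 0.7 in/h.
Σ(I−φ)·Δt = d  ⇒  (0.8+1.2+0.7 − 3φ)·1 = 1.41
φ = (2.700 − 1.41/1) / 3 = 0.43 in/h.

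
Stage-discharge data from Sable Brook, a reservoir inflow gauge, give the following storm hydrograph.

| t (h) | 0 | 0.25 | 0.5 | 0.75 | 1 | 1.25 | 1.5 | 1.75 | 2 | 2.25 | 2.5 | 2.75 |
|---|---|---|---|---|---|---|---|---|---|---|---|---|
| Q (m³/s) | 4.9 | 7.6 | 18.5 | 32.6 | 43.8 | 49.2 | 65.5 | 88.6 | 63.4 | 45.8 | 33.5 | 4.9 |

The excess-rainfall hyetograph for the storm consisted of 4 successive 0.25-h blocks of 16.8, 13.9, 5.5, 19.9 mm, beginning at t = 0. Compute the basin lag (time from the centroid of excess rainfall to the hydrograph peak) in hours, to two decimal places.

Centroid of excess rainfall: t_c = Σ P_i·t̄_i / ΣP_i = 0.5020 h (block centres at 0.125, 0.375, 0.625, 0.875 h).
Hydrograph peak occurs at t = 1.75 h, so basin lag t_L = 1.75 − 0.5020 = 1.25 h.

t_L ≈ 1.25 h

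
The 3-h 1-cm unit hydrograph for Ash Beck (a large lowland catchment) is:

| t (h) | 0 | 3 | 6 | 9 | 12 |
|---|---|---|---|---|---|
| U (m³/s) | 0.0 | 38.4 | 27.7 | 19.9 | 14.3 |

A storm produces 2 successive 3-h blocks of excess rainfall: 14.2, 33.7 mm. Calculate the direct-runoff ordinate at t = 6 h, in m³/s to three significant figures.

By discrete convolution, Q_j = Σ (P_i / 10 mm) · U_{j−i}.
At t = 6 h (j=2): Q = (14.2/10)·27.7 + (33.7/10)·38.4 = 169 m³/s.

Q ≈ 169 m³/s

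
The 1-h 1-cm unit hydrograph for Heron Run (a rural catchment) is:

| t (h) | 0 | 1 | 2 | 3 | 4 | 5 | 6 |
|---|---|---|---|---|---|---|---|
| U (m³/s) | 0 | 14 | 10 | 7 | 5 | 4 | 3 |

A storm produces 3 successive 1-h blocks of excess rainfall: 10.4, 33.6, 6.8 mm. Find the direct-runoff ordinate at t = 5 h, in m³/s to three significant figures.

By discrete convolution, Q_j = Σ (P_i / 10 mm) · U_{j−i}.
At t = 5 h (j=5): Q = (10.4/10)·4 + (33.6/10)·5 + (6.8/10)·7 = 25.7 m³/s.

Q ≈ 25.7 m³/s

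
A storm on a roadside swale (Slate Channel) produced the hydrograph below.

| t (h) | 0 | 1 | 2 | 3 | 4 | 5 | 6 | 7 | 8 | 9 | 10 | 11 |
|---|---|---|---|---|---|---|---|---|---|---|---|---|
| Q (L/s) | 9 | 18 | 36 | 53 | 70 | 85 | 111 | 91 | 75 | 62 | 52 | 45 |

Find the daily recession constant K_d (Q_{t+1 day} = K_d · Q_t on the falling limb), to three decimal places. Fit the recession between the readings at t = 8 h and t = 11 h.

K_d ≈ 0.017

Between t = 8 h and t = 11 h the flow falls from 75 to 45 L/s over 3×1 h = 3 h.
Per-interval ratio K = (45/75)^(1/3) = 0.8434; K_d = K^(24/1) = 0.017.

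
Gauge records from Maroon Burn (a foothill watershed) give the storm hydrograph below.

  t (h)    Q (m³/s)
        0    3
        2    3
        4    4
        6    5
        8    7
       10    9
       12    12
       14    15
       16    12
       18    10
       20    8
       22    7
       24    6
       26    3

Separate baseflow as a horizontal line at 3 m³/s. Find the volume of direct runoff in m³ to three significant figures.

V ≈ 4.46 × 10^5 m³

Direct-runoff ordinates (Q − Q_b): 0.0, 0.0, 1.0, 2.0, 4.0, 6.0, 9.0, 12.0, 9.0, 7.0, 5.0, 4.0, 3.0, 0.0 m³/s.
ΣQ_DR = 62.00 m³/s.
With Δt = 2 h = 7200 s, V = ΣQ_DR · Δt = 62.00 × 7200 = 4.46 × 10^5 m³.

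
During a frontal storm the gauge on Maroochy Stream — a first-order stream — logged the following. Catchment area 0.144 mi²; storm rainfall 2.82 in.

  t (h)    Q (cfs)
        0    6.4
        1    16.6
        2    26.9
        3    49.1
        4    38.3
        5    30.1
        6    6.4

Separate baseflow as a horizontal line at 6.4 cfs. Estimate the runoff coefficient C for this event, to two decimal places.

C ≈ 0.49

ΣQ_DR = 129.0 cfs; V = ΣQ_DR·Δt = 4.644 × 10^5 ft³.
Runoff depth d = V / A = 1.388 in.
C = d / P = 1.388 / 2.82 = 0.49.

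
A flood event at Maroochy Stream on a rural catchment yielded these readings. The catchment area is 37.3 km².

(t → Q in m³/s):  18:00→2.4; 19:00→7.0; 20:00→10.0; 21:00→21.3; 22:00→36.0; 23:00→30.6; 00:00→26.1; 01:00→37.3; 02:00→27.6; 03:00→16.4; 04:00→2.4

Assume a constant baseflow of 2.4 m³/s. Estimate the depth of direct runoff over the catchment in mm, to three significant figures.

d ≈ 18.4 mm

Direct runoff: 0.0, 4.6, 7.6, 18.9, 33.6, 28.2, 23.7, 34.9, 25.2, 14.0, 0.0 m³/s; ΣQ_DR = 190.7 m³/s.
V = ΣQ_DR · Δt = 190.7 × 3600 s = 6.865 × 10^5 m³.
Over A = 37.3 km², depth = V / A = 18.4 mm.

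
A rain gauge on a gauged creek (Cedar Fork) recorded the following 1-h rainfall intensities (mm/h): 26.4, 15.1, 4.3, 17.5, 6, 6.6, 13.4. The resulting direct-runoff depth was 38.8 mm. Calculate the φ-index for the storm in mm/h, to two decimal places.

φ ≈ 8.40 mm/h

Only the 4 blocks with intensity above φ contribute runoff: 26.4, 15.1, 17.5, 13.4 mm/h.
Σ(I−φ)·Δt = d  ⇒  (26.4+15.1+17.5+13.4 − 4φ)·1 = 38.8
φ = (72.40 − 38.8/1) / 4 = 8.40 mm/h.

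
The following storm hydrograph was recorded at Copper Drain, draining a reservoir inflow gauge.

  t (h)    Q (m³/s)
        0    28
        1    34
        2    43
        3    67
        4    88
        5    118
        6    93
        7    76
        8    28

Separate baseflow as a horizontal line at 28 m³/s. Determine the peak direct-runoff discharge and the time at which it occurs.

Subtracting baseflow gives direct-runoff ordinates: 0.0, 6.0, 15.0, 39.0, 60.0, 90.0, 65.0, 48.0, 0.0 m³/s.
The maximum is 90.0 m³/s, occurring at the reading for t = 5 h.

Q_p = 90.0 m³/s at t = 5 h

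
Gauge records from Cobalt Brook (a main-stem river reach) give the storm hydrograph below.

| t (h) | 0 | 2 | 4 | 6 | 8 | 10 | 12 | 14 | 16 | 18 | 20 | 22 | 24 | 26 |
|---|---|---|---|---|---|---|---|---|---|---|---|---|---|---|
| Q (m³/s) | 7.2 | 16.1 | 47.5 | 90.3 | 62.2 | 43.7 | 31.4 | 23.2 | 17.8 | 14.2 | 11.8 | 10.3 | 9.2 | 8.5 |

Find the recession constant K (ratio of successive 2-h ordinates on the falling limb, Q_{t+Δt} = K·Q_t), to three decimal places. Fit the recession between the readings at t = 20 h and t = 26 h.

Using the recession-limb readings at t = 20 h and t = 26 h: Q falls from 11.8 to 8.5 m³/s over 3 intervals.
K = (Q₂/Q₁)^(1/3) = (8.5/11.8)^(1/3) = 0.896.

K ≈ 0.896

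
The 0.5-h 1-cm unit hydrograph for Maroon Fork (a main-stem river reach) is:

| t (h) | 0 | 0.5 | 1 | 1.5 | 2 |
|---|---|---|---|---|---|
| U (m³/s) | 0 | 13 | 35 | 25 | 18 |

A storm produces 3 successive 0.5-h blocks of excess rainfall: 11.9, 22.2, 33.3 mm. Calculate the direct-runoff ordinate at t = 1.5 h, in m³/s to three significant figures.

Q ≈ 151 m³/s

By discrete convolution, Q_j = Σ (P_i / 10 mm) · U_{j−i}.
At t = 1.5 h (j=3): Q = (11.9/10)·25 + (22.2/10)·35 + (33.3/10)·13 = 151 m³/s.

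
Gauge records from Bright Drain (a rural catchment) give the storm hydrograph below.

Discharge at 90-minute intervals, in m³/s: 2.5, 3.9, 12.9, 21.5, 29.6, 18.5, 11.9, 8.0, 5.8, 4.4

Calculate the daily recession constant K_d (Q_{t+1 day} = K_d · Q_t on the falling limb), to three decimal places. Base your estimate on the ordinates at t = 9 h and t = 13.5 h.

Between t = 9 h and t = 13.5 h the flow falls from 11.9 to 4.4 m³/s over 3×1.5 h = 4.5 h.
Per-interval ratio K = (4.4/11.9)^(1/3) = 0.7177; K_d = K^(24/1.5) = 0.005.

K_d ≈ 0.005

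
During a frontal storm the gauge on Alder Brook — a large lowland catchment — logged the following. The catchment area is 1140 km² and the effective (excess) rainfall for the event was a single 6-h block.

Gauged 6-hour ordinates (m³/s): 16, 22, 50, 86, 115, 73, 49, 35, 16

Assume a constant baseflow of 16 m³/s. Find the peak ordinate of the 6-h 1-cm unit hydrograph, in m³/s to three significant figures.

U_p ≈ 164 m³/s

Direct runoff: 0.0, 6.0, 34.0, 70.0, 99.0, 57.0, 33.0, 19.0, 0.0 m³/s; ΣQ_DR = 318.0 m³/s, peak = 99.0 m³/s.
Runoff depth d = ΣQ_DR·Δt / A = 318.0 × 21600 / (1140 km²) = 6.025 mm.
The 1-cm UH is the DRH scaled by (10 mm)/d, so U_p = 99.0 × 10/6.025 = 164 m³/s.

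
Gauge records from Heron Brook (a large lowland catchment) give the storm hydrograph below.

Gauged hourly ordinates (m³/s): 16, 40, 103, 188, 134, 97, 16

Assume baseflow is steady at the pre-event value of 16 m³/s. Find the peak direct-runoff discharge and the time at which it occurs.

Q_p = 172.0 m³/s at t = 3 h

Subtracting baseflow gives direct-runoff ordinates: 0.0, 24.0, 87.0, 172.0, 118.0, 81.0, 0.0 m³/s.
The maximum is 172.0 m³/s, occurring at the reading for t = 3 h.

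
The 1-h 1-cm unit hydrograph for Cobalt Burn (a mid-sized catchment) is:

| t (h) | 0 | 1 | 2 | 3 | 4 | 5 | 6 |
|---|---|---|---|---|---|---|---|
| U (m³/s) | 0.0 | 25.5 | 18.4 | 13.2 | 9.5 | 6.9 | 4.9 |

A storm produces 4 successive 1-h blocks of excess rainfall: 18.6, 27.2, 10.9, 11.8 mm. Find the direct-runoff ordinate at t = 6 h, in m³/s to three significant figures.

By discrete convolution, Q_j = Σ (P_i / 10 mm) · U_{j−i}.
At t = 6 h (j=6): Q = (18.6/10)·4.9 + (27.2/10)·6.9 + (10.9/10)·9.5 + (11.8/10)·13.2 = 53.8 m³/s.

Q ≈ 53.8 m³/s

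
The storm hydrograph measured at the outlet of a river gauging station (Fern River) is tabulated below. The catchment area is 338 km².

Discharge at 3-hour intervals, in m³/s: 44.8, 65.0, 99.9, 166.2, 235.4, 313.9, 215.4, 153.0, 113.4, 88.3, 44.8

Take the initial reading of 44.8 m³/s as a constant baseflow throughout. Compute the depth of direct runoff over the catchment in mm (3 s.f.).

Direct runoff: 0.0, 20.2, 55.1, 121.4, 190.6, 269.1, 170.6, 108.2, 68.6, 43.5, 0.0 m³/s; ΣQ_DR = 1047 m³/s.
V = ΣQ_DR · Δt = 1047 × 10800 s = 1.131 × 10^7 m³.
Over A = 338 km², depth = V / A = 33.5 mm.

d ≈ 33.5 mm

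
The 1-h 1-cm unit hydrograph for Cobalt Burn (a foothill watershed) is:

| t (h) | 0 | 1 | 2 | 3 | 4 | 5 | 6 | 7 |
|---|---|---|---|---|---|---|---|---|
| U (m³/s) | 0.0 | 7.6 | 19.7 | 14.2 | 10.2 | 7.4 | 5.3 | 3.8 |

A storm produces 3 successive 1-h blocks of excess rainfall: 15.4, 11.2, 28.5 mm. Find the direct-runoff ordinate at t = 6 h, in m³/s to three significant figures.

Q ≈ 45.5 m³/s

By discrete convolution, Q_j = Σ (P_i / 10 mm) · U_{j−i}.
At t = 6 h (j=6): Q = (15.4/10)·5.3 + (11.2/10)·7.4 + (28.5/10)·10.2 = 45.5 m³/s.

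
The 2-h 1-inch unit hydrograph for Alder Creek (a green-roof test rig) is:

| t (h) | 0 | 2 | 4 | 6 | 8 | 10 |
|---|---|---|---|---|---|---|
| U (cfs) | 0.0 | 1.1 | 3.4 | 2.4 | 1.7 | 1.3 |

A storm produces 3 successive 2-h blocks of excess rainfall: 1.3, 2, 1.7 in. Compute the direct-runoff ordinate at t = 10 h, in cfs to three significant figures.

Q ≈ 9.17 cfs

By discrete convolution, Q_j = Σ (P_i / 1 in) · U_{j−i}.
At t = 10 h (j=5): Q = (1.3/1)·1.3 + (2/1)·1.7 + (1.7/1)·2.4 = 9.17 cfs.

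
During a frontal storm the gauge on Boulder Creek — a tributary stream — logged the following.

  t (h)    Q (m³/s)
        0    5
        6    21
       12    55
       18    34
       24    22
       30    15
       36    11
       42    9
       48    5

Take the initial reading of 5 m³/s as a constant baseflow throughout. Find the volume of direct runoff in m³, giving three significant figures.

Direct-runoff ordinates (Q − Q_b): 0.0, 16.0, 50.0, 29.0, 17.0, 10.0, 6.0, 4.0, 0.0 m³/s.
ΣQ_DR = 132.0 m³/s.
With Δt = 6 h = 21600 s, V = ΣQ_DR · Δt = 132.0 × 21600 = 2.85 × 10^6 m³.

V ≈ 2.85 × 10^6 m³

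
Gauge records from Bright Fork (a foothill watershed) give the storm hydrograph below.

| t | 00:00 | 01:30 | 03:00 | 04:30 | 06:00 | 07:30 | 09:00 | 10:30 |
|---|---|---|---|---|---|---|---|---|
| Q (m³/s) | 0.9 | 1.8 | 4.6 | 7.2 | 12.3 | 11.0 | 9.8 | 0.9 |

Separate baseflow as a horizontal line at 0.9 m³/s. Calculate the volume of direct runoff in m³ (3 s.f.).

V ≈ 2.23 × 10^5 m³

Direct-runoff ordinates (Q − Q_b): 0.0, 0.9, 3.7, 6.3, 11.4, 10.1, 8.9, 0.0 m³/s.
ΣQ_DR = 41.30 m³/s.
With Δt = 1.5 h = 5400 s, V = ΣQ_DR · Δt = 41.30 × 5400 = 2.23 × 10^5 m³.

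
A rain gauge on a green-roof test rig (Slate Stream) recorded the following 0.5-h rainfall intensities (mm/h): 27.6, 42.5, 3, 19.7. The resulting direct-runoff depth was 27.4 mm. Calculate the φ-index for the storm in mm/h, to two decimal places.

φ ≈ 11.67 mm/h

Only the 3 blocks with intensity above φ contribute runoff: 27.6, 42.5, 19.7 mm/h.
Σ(I−φ)·Δt = d  ⇒  (27.6+42.5+19.7 − 3φ)·0.5 = 27.4
φ = (89.80 − 27.4/0.5) / 3 = 11.67 mm/h.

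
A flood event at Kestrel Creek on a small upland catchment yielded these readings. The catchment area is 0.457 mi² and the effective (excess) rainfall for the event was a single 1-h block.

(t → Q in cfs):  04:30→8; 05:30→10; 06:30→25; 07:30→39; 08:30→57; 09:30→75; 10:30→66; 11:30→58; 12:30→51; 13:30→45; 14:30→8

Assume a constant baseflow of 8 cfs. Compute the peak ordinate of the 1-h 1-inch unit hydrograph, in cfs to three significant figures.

U_p ≈ 55.8 cfs

Direct runoff: 0.0, 2.0, 17.0, 31.0, 49.0, 67.0, 58.0, 50.0, 43.0, 37.0, 0.0 cfs; ΣQ_DR = 354.0 cfs, peak = 67.0 cfs.
Runoff depth d = ΣQ_DR·Δt / A = 354.0 × 3600 / (0.457 mi²) = 1.200 in.
The 1-inch UH is the DRH scaled by (1 in)/d, so U_p = 67.0 × 1/1.200 = 55.8 cfs.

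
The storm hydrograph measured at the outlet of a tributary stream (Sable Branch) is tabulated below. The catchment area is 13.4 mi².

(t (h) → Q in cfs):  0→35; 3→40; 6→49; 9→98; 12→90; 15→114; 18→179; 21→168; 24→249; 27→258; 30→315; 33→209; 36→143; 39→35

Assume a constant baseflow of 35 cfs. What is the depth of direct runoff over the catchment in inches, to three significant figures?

Direct runoff: 0.0, 5.0, 14.0, 63.0, 55.0, 79.0, 144.0, 133.0, 214.0, 223.0, 280.0, 174.0, 108.0, 0.0 cfs; ΣQ_DR = 1492 cfs.
V = ΣQ_DR · Δt = 1492 × 10800 s = 1.611 × 10^7 ft³.
Over A = 13.4 mi², depth = V / A = 0.518 in.

d ≈ 0.518 in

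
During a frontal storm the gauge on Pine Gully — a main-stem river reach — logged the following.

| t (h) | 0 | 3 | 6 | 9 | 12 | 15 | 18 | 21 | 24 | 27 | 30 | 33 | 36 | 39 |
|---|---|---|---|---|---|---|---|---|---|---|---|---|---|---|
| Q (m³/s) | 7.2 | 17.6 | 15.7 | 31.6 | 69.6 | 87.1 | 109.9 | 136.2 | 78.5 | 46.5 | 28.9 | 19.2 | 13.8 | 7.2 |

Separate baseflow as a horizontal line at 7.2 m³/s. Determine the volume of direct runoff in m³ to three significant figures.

V ≈ 6.14 × 10^6 m³

Direct-runoff ordinates (Q − Q_b): 0.0, 10.4, 8.5, 24.4, 62.4, 79.9, 102.7, 129.0, 71.3, 39.3, 21.7, 12.0, 6.6, 0.0 m³/s.
ΣQ_DR = 568.2 m³/s.
With Δt = 3 h = 10800 s, V = ΣQ_DR · Δt = 568.2 × 10800 = 6.14 × 10^6 m³.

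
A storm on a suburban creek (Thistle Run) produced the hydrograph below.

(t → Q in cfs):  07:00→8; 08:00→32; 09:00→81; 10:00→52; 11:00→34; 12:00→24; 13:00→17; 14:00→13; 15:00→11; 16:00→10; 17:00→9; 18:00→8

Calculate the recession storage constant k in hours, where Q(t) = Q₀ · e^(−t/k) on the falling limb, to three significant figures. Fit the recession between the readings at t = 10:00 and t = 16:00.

k ≈ 3.64 h

On the falling limb, Q drops from 52 to 10 cfs between t = 10:00 and t = 16:00 (Δt = 6 h).
k = −Δt / ln(Q₂/Q₁) = −6 / ln(10/52) = 3.64 h.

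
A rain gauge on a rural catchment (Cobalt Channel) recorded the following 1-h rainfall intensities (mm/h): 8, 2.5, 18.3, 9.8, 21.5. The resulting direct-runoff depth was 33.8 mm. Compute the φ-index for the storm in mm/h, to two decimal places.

φ ≈ 5.95 mm/h

Only the 4 blocks with intensity above φ contribute runoff: 8, 18.3, 9.8, 21.5 mm/h.
Σ(I−φ)·Δt = d  ⇒  (8+18.3+9.8+21.5 − 4φ)·1 = 33.8
φ = (57.60 − 33.8/1) / 4 = 5.95 mm/h.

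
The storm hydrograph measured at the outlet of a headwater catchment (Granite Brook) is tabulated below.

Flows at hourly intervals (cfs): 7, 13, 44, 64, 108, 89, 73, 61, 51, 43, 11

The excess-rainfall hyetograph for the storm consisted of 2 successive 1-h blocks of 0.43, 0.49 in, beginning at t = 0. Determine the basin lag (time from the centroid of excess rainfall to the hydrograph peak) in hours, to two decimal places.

Centroid of excess rainfall: t_c = Σ P_i·t̄_i / ΣP_i = 1.0326 h (block centres at 0.5, 1.5 h).
Hydrograph peak occurs at t = 4 h, so basin lag t_L = 4 − 1.0326 = 2.97 h.

t_L ≈ 2.97 h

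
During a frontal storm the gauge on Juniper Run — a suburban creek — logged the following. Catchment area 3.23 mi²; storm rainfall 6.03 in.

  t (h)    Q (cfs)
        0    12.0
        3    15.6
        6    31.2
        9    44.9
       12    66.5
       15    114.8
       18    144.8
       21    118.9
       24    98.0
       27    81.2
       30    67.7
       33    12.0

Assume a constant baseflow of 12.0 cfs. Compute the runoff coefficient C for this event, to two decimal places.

ΣQ_DR = 663.6 cfs; V = ΣQ_DR·Δt = 7.167 × 10^6 ft³.
Runoff depth d = V / A = 0.9551 in.
C = d / P = 0.9551 / 6.03 = 0.16.

C ≈ 0.16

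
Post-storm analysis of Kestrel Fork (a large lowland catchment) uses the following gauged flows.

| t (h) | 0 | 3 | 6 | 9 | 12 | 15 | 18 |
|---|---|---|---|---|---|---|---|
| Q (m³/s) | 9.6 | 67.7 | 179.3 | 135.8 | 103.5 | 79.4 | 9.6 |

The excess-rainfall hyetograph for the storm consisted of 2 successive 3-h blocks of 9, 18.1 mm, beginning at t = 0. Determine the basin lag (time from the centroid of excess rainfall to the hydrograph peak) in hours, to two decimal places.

t_L ≈ 2.50 h

Centroid of excess rainfall: t_c = Σ P_i·t̄_i / ΣP_i = 3.5037 h (block centres at 1.5, 4.5 h).
Hydrograph peak occurs at t = 6 h, so basin lag t_L = 6 − 3.5037 = 2.50 h.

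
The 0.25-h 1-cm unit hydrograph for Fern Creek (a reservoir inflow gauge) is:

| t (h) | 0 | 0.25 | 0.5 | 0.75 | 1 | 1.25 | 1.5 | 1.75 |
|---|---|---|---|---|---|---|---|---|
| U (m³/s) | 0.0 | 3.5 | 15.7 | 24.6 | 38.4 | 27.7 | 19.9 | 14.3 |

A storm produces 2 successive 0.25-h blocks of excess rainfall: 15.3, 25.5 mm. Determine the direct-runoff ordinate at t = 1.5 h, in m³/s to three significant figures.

Q ≈ 101 m³/s

By discrete convolution, Q_j = Σ (P_i / 10 mm) · U_{j−i}.
At t = 1.5 h (j=6): Q = (15.3/10)·19.9 + (25.5/10)·27.7 = 101 m³/s.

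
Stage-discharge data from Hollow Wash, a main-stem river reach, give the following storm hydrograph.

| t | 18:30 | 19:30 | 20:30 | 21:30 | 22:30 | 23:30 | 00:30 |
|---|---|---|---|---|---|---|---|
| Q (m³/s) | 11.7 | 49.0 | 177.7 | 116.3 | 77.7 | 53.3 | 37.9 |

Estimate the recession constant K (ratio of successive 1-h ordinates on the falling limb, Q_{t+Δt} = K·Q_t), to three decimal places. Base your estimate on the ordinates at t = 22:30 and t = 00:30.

K ≈ 0.698

Using the recession-limb readings at t = 22:30 and t = 00:30: Q falls from 77.7 to 37.9 m³/s over 2 intervals.
K = (Q₂/Q₁)^(1/2) = (37.9/77.7)^(1/2) = 0.698.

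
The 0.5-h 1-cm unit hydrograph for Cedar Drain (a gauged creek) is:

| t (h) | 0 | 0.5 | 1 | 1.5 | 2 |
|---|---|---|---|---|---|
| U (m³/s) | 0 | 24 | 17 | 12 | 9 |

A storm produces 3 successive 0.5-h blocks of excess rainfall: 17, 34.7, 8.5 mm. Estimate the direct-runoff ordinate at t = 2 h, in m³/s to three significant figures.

By discrete convolution, Q_j = Σ (P_i / 10 mm) · U_{j−i}.
At t = 2 h (j=4): Q = (17/10)·9 + (34.7/10)·12 + (8.5/10)·17 = 71.4 m³/s.

Q ≈ 71.4 m³/s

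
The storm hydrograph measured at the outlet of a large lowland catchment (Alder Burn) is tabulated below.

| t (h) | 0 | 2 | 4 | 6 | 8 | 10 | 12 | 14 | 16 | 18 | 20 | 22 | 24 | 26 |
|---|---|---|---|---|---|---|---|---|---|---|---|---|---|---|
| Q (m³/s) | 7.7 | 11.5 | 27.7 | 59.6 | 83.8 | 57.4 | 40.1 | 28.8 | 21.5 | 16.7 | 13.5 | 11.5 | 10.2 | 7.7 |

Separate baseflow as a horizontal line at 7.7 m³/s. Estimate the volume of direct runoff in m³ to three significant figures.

Direct-runoff ordinates (Q − Q_b): 0.0, 3.8, 20.0, 51.9, 76.1, 49.7, 32.4, 21.1, 13.8, 9.0, 5.8, 3.8, 2.5, 0.0 m³/s.
ΣQ_DR = 289.9 m³/s.
With Δt = 2 h = 7200 s, V = ΣQ_DR · Δt = 289.9 × 7200 = 2.09 × 10^6 m³.

V ≈ 2.09 × 10^6 m³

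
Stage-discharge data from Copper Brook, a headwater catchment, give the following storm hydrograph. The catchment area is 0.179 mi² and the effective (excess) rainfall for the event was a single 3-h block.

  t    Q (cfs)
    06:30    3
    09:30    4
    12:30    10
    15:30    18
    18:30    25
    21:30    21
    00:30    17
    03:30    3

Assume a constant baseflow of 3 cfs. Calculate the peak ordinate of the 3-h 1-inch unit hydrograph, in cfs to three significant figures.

U_p ≈ 11.0 cfs

Direct runoff: 0.0, 1.0, 7.0, 15.0, 22.0, 18.0, 14.0, 0.0 cfs; ΣQ_DR = 77.00 cfs, peak = 22.0 cfs.
Runoff depth d = ΣQ_DR·Δt / A = 77.00 × 10800 / (0.179 mi²) = 2.000 in.
The 1-inch UH is the DRH scaled by (1 in)/d, so U_p = 22.0 × 1/2.000 = 11.0 cfs.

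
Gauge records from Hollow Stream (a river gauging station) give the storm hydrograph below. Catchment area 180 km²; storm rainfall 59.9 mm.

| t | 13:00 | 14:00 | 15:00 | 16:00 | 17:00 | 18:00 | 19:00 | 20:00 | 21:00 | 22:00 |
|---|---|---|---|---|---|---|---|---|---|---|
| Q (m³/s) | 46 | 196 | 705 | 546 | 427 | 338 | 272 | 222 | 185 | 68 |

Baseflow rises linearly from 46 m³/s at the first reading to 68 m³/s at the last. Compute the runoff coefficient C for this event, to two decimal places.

C ≈ 0.81

ΣQ_DR = 2435 m³/s; V = ΣQ_DR·Δt = 8.766 × 10^6 m³.
Runoff depth d = V / A = 48.70 mm.
C = d / P = 48.70 / 59.9 = 0.81.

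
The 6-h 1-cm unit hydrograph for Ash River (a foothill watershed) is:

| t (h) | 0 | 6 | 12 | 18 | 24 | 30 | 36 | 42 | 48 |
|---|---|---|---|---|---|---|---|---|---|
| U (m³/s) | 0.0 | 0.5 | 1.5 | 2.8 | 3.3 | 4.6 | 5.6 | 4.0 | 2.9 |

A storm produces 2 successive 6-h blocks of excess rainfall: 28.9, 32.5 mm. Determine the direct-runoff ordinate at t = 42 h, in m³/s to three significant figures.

By discrete convolution, Q_j = Σ (P_i / 10 mm) · U_{j−i}.
At t = 42 h (j=7): Q = (28.9/10)·4.0 + (32.5/10)·5.6 = 29.8 m³/s.

Q ≈ 29.8 m³/s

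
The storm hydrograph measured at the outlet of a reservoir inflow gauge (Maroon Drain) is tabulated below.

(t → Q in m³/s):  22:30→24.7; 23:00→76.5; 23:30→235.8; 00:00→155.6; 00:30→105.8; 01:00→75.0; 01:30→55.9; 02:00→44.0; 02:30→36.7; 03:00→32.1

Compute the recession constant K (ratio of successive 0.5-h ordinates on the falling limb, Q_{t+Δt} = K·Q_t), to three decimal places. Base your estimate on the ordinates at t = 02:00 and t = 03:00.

K ≈ 0.854

Using the recession-limb readings at t = 02:00 and t = 03:00: Q falls from 44.0 to 32.1 m³/s over 2 intervals.
K = (Q₂/Q₁)^(1/2) = (32.1/44.0)^(1/2) = 0.854.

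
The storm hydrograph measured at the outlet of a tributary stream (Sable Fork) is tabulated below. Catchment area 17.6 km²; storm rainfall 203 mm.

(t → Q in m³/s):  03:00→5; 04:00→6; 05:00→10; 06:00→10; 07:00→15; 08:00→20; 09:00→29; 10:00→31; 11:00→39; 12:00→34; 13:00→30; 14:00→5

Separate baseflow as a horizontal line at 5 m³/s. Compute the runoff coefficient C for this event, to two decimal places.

C ≈ 0.18

ΣQ_DR = 174.0 m³/s; V = ΣQ_DR·Δt = 6.264 × 10^5 m³.
Runoff depth d = V / A = 35.59 mm.
C = d / P = 35.59 / 203 = 0.18.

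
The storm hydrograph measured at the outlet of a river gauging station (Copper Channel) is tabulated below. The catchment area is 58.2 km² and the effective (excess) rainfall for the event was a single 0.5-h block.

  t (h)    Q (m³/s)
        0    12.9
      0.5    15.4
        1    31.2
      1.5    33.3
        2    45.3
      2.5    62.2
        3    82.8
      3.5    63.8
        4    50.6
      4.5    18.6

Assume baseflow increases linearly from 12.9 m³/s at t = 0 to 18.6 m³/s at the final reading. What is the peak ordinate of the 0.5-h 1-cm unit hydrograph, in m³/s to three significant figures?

U_p ≈ 82.6 m³/s

Direct runoff: 0.00, 1.87, 17.03, 18.50, 29.87, 46.13, 66.10, 46.47, 32.63, 0.00 m³/s; ΣQ_DR = 258.6 m³/s, peak = 66.10 m³/s.
Runoff depth d = ΣQ_DR·Δt / A = 258.6 × 1800 / (58.2 km²) = 7.998 mm.
The 1-cm UH is the DRH scaled by (10 mm)/d, so U_p = 66.10 × 10/7.998 = 82.6 m³/s.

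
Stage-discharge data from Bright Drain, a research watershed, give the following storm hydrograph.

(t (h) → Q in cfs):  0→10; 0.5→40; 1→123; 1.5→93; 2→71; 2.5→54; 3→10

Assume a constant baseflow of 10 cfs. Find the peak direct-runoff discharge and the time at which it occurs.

Subtracting baseflow gives direct-runoff ordinates: 0.0, 30.0, 113.0, 83.0, 61.0, 44.0, 0.0 cfs.
The maximum is 113.0 cfs, occurring at the reading for t = 1 h.

Q_p = 113.0 cfs at t = 1 h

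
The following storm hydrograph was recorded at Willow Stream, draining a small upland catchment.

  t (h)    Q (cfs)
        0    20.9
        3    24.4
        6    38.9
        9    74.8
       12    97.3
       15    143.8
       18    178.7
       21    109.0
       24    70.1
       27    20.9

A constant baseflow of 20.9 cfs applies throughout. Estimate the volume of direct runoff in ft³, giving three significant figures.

V ≈ 6.15 × 10^6 ft³

Direct-runoff ordinates (Q − Q_b): 0.0, 3.5, 18.0, 53.9, 76.4, 122.9, 157.8, 88.1, 49.2, 0.0 cfs.
ΣQ_DR = 569.8 cfs.
With Δt = 3 h = 10800 s, V = ΣQ_DR · Δt = 569.8 × 10800 = 6.15 × 10^6 ft³.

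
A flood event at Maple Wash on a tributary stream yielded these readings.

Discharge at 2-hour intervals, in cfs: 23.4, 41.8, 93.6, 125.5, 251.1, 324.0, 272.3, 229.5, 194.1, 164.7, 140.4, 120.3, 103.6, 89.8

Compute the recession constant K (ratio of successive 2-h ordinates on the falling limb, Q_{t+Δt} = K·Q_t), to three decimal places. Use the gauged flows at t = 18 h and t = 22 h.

Using the recession-limb readings at t = 18 h and t = 22 h: Q falls from 164.7 to 120.3 cfs over 2 intervals.
K = (Q₂/Q₁)^(1/2) = (120.3/164.7)^(1/2) = 0.855.

K ≈ 0.855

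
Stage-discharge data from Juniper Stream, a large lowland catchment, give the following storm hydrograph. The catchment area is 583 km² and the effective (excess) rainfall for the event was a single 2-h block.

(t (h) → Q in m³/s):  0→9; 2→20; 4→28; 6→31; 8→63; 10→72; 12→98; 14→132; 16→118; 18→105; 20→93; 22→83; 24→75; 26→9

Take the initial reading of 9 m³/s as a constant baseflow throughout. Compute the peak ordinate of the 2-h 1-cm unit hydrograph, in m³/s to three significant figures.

U_p ≈ 123 m³/s

Direct runoff: 0.0, 11.0, 19.0, 22.0, 54.0, 63.0, 89.0, 123.0, 109.0, 96.0, 84.0, 74.0, 66.0, 0.0 m³/s; ΣQ_DR = 810.0 m³/s, peak = 123.0 m³/s.
Runoff depth d = ΣQ_DR·Δt / A = 810.0 × 7200 / (583 km²) = 10.00 mm.
The 1-cm UH is the DRH scaled by (10 mm)/d, so U_p = 123.0 × 10/10.00 = 123 m³/s.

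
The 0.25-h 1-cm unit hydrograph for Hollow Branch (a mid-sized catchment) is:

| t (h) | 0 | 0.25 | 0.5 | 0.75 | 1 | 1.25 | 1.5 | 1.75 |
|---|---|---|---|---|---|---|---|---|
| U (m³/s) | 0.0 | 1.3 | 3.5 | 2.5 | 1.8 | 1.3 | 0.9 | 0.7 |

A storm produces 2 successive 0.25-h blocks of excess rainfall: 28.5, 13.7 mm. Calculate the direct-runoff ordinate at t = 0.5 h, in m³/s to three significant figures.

By discrete convolution, Q_j = Σ (P_i / 10 mm) · U_{j−i}.
At t = 0.5 h (j=2): Q = (28.5/10)·3.5 + (13.7/10)·1.3 = 11.8 m³/s.

Q ≈ 11.8 m³/s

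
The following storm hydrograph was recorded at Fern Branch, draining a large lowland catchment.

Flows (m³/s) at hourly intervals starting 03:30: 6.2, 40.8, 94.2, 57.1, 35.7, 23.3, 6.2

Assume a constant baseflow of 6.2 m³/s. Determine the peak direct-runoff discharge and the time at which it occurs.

Q_p = 88.0 m³/s at t = 05:30

Subtracting baseflow gives direct-runoff ordinates: 0.0, 34.6, 88.0, 50.9, 29.5, 17.1, 0.0 m³/s.
The maximum is 88.0 m³/s, occurring at the reading for t = 05:30.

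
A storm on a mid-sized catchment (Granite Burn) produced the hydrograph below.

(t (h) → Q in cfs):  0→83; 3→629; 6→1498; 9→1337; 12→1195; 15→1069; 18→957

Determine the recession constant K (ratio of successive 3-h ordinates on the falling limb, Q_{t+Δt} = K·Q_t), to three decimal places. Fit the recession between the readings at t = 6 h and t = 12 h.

Using the recession-limb readings at t = 6 h and t = 12 h: Q falls from 1498 to 1195 cfs over 2 intervals.
K = (Q₂/Q₁)^(1/2) = (1195/1498)^(1/2) = 0.893.

K ≈ 0.893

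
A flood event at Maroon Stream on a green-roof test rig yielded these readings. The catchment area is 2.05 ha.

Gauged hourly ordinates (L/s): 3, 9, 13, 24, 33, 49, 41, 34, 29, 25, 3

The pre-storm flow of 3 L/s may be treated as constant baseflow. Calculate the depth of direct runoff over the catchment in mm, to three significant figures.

Direct runoff: 0.0, 6.0, 10.0, 21.0, 30.0, 46.0, 38.0, 31.0, 26.0, 22.0, 0.0 L/s; ΣQ_DR = 230.0 L/s.
V = ΣQ_DR · Δt = 230.0 × 3600 s = 8.280 × 10^5 L.
Over A = 2.05 ha, depth = V / A = 40.4 mm.

d ≈ 40.4 mm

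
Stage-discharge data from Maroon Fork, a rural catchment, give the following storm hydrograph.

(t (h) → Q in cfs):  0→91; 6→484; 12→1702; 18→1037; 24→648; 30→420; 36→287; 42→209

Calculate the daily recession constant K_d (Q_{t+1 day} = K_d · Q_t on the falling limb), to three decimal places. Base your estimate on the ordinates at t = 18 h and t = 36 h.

Between t = 18 h and t = 36 h the flow falls from 1037 to 287 cfs over 3×6 h = 18 h.
Per-interval ratio K = (287/1037)^(1/3) = 0.6517; K_d = K^(24/6) = 0.180.

K_d ≈ 0.180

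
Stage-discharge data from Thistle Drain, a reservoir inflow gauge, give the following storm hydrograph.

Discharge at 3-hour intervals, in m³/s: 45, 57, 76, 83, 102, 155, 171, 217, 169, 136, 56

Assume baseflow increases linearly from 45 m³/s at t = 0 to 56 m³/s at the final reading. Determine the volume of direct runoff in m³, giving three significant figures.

Direct-runoff ordinates (Q − Q_b): 0.00, 10.90, 28.80, 34.70, 52.60, 104.50, 119.40, 164.30, 115.20, 81.10, 0.00 m³/s.
ΣQ_DR = 711.5 m³/s.
With Δt = 3 h = 10800 s, V = ΣQ_DR · Δt = 711.5 × 10800 = 7.68 × 10^6 m³.

V ≈ 7.68 × 10^6 m³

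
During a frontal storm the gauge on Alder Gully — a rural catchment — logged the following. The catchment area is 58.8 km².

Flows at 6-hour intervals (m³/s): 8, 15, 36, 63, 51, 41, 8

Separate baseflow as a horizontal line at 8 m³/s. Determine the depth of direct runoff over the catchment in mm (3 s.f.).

Direct runoff: 0.0, 7.0, 28.0, 55.0, 43.0, 33.0, 0.0 m³/s; ΣQ_DR = 166.0 m³/s.
V = ΣQ_DR · Δt = 166.0 × 21600 s = 3.586 × 10^6 m³.
Over A = 58.8 km², depth = V / A = 61.0 mm.

d ≈ 61.0 mm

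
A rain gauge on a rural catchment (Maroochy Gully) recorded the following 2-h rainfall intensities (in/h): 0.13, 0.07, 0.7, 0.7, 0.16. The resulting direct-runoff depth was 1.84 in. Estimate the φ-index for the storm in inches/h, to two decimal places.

Only the 2 blocks with intensity above φ contribute runoff: 0.7, 0.7 in/h.
Σ(I−φ)·Δt = d  ⇒  (0.7+0.7 − 2φ)·2 = 1.84
φ = (1.400 − 1.84/2) / 2 = 0.24 in/h.

φ ≈ 0.24 in/h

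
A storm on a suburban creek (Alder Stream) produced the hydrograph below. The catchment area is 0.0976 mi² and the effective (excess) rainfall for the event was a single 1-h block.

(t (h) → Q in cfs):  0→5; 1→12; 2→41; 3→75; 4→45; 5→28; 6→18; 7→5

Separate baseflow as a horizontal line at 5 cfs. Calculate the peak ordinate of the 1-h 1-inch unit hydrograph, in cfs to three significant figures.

U_p ≈ 23.3 cfs

Direct runoff: 0.0, 7.0, 36.0, 70.0, 40.0, 23.0, 13.0, 0.0 cfs; ΣQ_DR = 189.0 cfs, peak = 70.0 cfs.
Runoff depth d = ΣQ_DR·Δt / A = 189.0 × 3600 / (0.0976 mi²) = 3.001 in.
The 1-inch UH is the DRH scaled by (1 in)/d, so U_p = 70.0 × 1/3.001 = 23.3 cfs.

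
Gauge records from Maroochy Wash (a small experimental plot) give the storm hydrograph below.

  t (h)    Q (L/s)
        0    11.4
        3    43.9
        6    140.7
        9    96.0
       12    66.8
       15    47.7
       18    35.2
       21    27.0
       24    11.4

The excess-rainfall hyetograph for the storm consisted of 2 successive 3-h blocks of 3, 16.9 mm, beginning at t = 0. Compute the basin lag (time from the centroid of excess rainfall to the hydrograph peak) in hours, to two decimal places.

Centroid of excess rainfall: t_c = Σ P_i·t̄_i / ΣP_i = 4.0477 h (block centres at 1.5, 4.5 h).
Hydrograph peak occurs at t = 6 h, so basin lag t_L = 6 − 4.0477 = 1.95 h.

t_L ≈ 1.95 h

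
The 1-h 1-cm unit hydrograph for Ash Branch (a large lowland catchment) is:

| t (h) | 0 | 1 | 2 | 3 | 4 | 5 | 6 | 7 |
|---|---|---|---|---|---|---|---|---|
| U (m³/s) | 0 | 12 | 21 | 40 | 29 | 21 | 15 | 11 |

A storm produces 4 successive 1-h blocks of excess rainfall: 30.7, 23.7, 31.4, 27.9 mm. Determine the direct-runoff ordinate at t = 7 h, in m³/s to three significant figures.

Q ≈ 216 m³/s

By discrete convolution, Q_j = Σ (P_i / 10 mm) · U_{j−i}.
At t = 7 h (j=7): Q = (30.7/10)·11 + (23.7/10)·15 + (31.4/10)·21 + (27.9/10)·29 = 216 m³/s.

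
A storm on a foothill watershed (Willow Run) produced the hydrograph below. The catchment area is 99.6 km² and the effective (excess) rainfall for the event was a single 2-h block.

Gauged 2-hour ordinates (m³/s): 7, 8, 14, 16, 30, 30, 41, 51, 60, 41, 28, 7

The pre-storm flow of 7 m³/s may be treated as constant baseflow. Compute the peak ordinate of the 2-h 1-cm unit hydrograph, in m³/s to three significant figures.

U_p ≈ 29.4 m³/s

Direct runoff: 0.0, 1.0, 7.0, 9.0, 23.0, 23.0, 34.0, 44.0, 53.0, 34.0, 21.0, 0.0 m³/s; ΣQ_DR = 249.0 m³/s, peak = 53.0 m³/s.
Runoff depth d = ΣQ_DR·Δt / A = 249.0 × 7200 / (99.6 km²) = 18.00 mm.
The 1-cm UH is the DRH scaled by (10 mm)/d, so U_p = 53.0 × 10/18.00 = 29.4 m³/s.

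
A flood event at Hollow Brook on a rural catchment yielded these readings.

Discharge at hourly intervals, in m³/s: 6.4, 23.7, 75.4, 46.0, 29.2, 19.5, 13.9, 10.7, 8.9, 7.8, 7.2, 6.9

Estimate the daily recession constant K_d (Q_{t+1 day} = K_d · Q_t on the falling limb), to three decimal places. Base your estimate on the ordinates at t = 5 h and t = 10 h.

Between t = 5 h and t = 10 h the flow falls from 19.5 to 7.2 m³/s over 5×1 h = 5 h.
Per-interval ratio K = (7.2/19.5)^(1/5) = 0.8193; K_d = K^(24/1) = 0.008.

K_d ≈ 0.008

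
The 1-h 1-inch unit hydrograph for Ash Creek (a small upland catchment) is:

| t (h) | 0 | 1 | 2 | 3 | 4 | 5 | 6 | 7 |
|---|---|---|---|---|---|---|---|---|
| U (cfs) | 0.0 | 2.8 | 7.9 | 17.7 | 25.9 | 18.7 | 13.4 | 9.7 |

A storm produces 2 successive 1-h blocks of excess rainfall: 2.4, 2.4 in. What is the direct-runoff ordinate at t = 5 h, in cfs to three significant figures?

Q ≈ 107 cfs

By discrete convolution, Q_j = Σ (P_i / 1 in) · U_{j−i}.
At t = 5 h (j=5): Q = (2.4/1)·18.7 + (2.4/1)·25.9 = 107 cfs.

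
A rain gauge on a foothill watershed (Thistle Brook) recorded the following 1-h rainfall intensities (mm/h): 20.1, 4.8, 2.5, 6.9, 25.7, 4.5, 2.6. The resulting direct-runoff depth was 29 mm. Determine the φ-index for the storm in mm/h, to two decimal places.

Only the 2 blocks with intensity above φ contribute runoff: 20.1, 25.7 mm/h.
Σ(I−φ)·Δt = d  ⇒  (20.1+25.7 − 2φ)·1 = 29
φ = (45.80 − 29/1) / 2 = 8.40 mm/h.

φ ≈ 8.40 mm/h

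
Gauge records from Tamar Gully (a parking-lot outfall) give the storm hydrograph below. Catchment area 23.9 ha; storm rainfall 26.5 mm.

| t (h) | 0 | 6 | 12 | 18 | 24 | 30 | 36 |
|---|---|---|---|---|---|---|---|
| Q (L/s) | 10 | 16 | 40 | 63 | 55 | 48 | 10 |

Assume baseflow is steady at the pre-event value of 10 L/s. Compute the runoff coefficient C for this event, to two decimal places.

C ≈ 0.59

ΣQ_DR = 172.0 L/s; V = ΣQ_DR·Δt = 3.715 × 10^6 L.
Runoff depth d = V / A = 15.54 mm.
C = d / P = 15.54 / 26.5 = 0.59.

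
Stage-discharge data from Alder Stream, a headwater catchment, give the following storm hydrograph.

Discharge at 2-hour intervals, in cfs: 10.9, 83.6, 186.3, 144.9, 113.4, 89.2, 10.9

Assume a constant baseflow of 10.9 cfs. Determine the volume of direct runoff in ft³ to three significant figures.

V ≈ 4.05 × 10^6 ft³

Direct-runoff ordinates (Q − Q_b): 0.0, 72.7, 175.4, 134.0, 102.5, 78.3, 0.0 cfs.
ΣQ_DR = 562.9 cfs.
With Δt = 2 h = 7200 s, V = ΣQ_DR · Δt = 562.9 × 7200 = 4.05 × 10^6 ft³.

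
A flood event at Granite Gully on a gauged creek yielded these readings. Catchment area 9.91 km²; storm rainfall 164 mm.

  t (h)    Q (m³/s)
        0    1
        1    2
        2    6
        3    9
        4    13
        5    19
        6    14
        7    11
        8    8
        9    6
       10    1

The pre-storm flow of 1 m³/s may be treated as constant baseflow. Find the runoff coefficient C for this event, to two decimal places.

C ≈ 0.17

ΣQ_DR = 79.00 m³/s; V = ΣQ_DR·Δt = 2.844 × 10^5 m³.
Runoff depth d = V / A = 28.70 mm.
C = d / P = 28.70 / 164 = 0.17.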